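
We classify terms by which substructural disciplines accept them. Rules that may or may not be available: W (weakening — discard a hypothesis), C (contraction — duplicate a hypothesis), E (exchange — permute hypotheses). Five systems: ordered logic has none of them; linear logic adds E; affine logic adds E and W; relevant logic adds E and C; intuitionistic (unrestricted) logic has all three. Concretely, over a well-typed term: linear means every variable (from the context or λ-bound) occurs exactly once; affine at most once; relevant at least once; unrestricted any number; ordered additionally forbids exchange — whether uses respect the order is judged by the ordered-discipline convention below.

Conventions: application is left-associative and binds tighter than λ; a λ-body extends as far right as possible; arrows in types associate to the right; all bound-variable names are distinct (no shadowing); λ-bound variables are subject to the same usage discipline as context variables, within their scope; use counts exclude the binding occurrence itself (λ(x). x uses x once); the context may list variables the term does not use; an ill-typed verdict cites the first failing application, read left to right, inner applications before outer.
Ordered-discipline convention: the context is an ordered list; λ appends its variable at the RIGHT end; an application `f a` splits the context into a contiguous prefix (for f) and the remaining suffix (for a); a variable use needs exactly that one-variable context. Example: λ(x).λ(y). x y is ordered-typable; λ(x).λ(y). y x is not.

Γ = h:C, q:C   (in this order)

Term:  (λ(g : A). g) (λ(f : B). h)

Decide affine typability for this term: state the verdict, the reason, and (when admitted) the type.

no — fails simple typing
usage: h: 1×; q: 0×; g (bound): 1×; f (bound): 0×
order of uses: g, h
typing: ill-typed: an argument B -> C mismatches the expected A
summary: ordered ✗; linear ✗; affine ✗; relevant ✗; unrestricted ✗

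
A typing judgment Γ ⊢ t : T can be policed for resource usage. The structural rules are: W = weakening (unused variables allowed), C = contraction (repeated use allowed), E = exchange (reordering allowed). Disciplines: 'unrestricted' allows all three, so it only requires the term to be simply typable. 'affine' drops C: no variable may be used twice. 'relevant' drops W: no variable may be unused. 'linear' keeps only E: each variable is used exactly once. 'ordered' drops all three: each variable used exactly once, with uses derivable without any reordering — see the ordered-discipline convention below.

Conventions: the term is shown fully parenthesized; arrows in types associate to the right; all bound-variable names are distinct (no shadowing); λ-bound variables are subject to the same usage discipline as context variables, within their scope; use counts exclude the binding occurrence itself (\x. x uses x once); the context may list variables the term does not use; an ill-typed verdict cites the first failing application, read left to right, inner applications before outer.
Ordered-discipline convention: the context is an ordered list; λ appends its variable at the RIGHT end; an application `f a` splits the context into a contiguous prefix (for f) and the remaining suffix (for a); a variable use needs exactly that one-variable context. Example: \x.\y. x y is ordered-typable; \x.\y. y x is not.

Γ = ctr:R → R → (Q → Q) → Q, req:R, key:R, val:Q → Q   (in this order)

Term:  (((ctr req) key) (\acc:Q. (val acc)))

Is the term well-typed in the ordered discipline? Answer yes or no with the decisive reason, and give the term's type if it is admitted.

yes — ctr, req, key, val, acc once each; derivable with no W/C/E; term : Q
usage: ctr: 1×, req: 1×, key: 1×, val: 1×, acc (λ-bound): 1×
use order (left to right): ctr, req, key, val, acc
typing: ✓ — Q
per-discipline verdicts: ordered ✓; linear ✓; affine ✓; relevant ✓; unrestricted ✓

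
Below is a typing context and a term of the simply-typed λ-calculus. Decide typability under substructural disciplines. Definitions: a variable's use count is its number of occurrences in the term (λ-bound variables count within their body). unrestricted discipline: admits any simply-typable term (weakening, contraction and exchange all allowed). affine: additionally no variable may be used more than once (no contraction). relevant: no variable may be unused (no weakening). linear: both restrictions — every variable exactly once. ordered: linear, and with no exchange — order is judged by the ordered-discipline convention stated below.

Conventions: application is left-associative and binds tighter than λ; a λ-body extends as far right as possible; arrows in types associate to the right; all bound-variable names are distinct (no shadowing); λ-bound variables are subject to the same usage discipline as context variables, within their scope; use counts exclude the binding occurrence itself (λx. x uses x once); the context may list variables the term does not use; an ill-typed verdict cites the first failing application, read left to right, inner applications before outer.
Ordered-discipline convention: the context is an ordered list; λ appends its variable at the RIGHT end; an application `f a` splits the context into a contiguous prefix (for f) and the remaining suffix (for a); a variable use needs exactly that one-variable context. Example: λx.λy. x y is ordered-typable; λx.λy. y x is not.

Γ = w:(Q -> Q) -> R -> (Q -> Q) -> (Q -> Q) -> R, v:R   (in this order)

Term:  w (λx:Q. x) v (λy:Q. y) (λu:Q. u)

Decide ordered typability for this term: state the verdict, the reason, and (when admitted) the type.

yes — w, v, x, y, u once each; derivable with no W/C/E; term : R
use counts: w: 1×, v: 1×, x [bound]: 1×, y [bound]: 1×, u [bound]: 1×
order of uses: w, x, v, y, u
typing: ✓ — R
per-discipline verdicts: ordered ✓; linear ✓; affine ✓; relevant ✓; unrestricted ✓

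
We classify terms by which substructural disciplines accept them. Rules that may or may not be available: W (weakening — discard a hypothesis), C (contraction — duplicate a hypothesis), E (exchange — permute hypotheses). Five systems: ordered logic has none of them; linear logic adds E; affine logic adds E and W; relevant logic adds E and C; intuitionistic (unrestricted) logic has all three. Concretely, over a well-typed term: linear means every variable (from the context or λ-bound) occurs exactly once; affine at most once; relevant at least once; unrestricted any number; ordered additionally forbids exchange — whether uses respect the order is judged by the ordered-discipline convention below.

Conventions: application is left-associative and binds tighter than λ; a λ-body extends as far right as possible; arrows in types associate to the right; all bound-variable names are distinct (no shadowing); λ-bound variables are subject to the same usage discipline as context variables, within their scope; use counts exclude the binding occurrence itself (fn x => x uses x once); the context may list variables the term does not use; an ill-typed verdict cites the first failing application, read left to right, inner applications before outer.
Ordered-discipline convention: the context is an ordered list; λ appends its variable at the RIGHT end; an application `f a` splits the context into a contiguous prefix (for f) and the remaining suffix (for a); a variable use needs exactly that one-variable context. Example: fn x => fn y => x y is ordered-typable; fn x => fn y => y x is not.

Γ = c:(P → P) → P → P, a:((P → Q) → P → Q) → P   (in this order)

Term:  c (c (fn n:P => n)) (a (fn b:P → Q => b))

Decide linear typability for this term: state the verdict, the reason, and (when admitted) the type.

no — c ×2 used more than once (contraction)
counts: c: 2, a: 1, n [bound]: 1, b [bound]: 1
use order (left to right): c, c, n, a, b
typing: the term checks, with type P
across the five disciplines: ordered ✗; linear ✗; affine ✗; relevant ✓; unrestricted ✓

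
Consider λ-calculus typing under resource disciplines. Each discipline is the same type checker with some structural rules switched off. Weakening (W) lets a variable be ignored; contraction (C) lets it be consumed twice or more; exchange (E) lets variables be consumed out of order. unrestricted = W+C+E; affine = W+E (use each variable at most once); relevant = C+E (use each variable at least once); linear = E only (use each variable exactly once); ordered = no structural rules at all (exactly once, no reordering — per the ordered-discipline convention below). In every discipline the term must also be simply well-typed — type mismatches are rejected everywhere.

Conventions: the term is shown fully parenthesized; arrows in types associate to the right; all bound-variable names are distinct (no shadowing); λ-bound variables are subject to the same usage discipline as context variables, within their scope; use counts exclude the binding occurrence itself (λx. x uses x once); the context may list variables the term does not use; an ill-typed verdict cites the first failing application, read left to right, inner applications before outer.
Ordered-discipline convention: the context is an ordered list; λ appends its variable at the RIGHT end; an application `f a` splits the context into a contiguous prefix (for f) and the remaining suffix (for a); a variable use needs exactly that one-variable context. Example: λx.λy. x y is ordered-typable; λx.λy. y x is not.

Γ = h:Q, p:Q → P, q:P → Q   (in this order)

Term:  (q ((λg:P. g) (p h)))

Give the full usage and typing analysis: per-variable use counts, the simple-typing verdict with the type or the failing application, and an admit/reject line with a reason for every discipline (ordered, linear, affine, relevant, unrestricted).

variable uses: h: 1; p: 1; q: 1; g (bound): 1
left-to-right use order: q, g, p, h
typing: well-typed — term : Q
ordered ✗ (use order q, g, p, h needs exchange)
linear ✓ (exactly-once usage across h, p, q, g)
affine ✓ (no duplicate uses among h, p, q, g)
relevant ✓ (every one of h, p, q, g appears)
unrestricted ✓ (typability at Q is all that's needed)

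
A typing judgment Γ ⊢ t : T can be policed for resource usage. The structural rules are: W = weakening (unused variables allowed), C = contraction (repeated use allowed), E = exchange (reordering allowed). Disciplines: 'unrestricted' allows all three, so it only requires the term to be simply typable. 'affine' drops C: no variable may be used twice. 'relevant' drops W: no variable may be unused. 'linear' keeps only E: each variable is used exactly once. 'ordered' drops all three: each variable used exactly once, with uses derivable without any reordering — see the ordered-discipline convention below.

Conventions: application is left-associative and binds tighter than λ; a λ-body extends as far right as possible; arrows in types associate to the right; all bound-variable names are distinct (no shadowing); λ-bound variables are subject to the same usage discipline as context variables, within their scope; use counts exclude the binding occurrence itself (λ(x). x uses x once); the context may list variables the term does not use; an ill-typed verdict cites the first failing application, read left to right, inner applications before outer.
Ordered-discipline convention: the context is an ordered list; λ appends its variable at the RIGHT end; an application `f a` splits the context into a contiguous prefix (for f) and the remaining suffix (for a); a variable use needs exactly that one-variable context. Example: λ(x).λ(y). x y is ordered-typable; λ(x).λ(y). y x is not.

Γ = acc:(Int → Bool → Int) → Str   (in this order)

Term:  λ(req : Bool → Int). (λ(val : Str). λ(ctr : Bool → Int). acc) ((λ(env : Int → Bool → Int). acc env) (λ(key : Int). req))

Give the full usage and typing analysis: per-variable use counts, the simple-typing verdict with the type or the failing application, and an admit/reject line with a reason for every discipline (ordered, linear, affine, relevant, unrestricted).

usage: acc: 2; req [bound]: 1; val [bound]: 0; ctr [bound]: 0; env [bound]: 1; key [bound]: 0
use order (left to right): acc, acc, env, req
typing: well-typed at (Bool → Int) → (Bool → Int) → (Int → Bool → Int) → Str
ordered: ✗ — needs contraction — acc ×2; unused: val, ctr, key — weakening required
linear: ✗ — needs contraction — acc ×2; unused: val, ctr, key — weakening required
affine: ✗ — needs contraction — acc ×2
relevant: ✗ — unused: val, ctr, key — weakening required
unrestricted: ✓ — type-checks ((Bool → Int) → (Bool → Int) → (Int → Bool → Int) → Str) and nothing is barred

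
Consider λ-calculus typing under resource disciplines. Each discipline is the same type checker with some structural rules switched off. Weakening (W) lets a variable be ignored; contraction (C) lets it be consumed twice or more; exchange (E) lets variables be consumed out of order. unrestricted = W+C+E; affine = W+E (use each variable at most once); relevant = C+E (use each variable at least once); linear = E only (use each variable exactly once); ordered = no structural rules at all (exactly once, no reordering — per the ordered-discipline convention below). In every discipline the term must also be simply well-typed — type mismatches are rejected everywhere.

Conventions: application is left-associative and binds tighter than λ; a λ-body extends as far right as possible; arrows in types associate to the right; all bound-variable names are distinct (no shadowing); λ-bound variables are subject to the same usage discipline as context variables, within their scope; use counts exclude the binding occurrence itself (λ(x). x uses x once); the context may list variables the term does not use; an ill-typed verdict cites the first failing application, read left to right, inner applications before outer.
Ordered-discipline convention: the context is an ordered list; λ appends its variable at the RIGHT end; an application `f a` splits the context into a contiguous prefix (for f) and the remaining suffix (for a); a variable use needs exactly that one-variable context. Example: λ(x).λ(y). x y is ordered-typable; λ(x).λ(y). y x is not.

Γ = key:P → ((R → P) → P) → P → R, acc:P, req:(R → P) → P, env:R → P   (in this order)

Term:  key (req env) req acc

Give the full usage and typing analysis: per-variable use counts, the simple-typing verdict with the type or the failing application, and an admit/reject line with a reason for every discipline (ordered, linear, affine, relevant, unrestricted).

counts: key: 1×; acc: 1×; req: 2×; env: 1×
left-to-right use order: key, req, env, req, acc
typing: well-typed — term : R
ordered: ✗, needs contraction — req ×2
linear: ✗, needs contraction — req ×2
affine: ✗, needs contraction — req ×2
relevant: ✓, at least one use each (key, acc, req, env)
unrestricted: ✓, simply typable at R; W, C, E all held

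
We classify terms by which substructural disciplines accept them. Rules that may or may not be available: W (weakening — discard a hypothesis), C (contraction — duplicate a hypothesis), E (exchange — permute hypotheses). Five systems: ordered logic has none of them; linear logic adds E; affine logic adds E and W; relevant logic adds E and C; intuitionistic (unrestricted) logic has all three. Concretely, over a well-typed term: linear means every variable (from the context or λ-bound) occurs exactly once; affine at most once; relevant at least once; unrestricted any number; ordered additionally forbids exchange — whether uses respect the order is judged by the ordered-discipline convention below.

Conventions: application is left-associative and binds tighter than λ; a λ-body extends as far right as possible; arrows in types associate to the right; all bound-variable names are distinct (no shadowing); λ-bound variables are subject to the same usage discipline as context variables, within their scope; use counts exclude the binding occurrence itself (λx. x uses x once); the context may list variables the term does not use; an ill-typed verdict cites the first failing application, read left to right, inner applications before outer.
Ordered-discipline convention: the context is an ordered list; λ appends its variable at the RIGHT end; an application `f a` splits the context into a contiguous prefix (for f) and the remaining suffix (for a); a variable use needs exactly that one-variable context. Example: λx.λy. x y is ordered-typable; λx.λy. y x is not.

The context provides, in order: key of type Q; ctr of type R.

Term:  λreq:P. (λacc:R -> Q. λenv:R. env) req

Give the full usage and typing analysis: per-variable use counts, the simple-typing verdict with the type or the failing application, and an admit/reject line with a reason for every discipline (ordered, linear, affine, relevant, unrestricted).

use counts: key: 0, ctr: 0, req [bound]: 1, acc [bound]: 0, env [bound]: 1
order of uses: env, req
typing: ill-typed: a function awaiting R -> Q gets P
ordered: ✗ — fails simple typing
linear: ✗ — a type mismatch blocks all five
affine: ✗ — the type mismatch rejects it
relevant: ✗ — not simply typable
unrestricted: ✗ — fails simple typing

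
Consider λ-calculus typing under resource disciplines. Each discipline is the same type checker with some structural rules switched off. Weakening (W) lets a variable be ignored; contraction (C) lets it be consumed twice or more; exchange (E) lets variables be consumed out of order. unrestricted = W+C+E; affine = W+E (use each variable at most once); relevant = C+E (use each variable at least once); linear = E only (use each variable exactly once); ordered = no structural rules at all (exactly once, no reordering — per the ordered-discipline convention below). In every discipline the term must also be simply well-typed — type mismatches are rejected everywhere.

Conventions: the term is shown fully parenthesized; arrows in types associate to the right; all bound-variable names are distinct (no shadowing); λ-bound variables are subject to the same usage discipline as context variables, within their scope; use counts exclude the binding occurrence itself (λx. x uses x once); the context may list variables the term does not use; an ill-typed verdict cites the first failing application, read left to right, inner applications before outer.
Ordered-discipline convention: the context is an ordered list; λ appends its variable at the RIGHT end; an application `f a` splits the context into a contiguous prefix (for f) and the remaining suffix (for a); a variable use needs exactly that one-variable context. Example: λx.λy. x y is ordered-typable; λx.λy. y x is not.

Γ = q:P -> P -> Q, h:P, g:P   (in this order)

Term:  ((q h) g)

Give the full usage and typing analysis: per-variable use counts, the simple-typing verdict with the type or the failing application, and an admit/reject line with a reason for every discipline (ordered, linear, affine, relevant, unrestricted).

use counts: q: 1, h: 1, g: 1
order of uses: q, h, g
typing: the term checks, with type Q
ordered ✓ (q, h, g once each; derivable with no W/C/E)
linear ✓ (q, h, g: one use apiece)
affine ✓ (none of q, h, g used more than once)
relevant ✓ (every one of q, h, g appears)
unrestricted ✓ (typability at Q is all that's needed)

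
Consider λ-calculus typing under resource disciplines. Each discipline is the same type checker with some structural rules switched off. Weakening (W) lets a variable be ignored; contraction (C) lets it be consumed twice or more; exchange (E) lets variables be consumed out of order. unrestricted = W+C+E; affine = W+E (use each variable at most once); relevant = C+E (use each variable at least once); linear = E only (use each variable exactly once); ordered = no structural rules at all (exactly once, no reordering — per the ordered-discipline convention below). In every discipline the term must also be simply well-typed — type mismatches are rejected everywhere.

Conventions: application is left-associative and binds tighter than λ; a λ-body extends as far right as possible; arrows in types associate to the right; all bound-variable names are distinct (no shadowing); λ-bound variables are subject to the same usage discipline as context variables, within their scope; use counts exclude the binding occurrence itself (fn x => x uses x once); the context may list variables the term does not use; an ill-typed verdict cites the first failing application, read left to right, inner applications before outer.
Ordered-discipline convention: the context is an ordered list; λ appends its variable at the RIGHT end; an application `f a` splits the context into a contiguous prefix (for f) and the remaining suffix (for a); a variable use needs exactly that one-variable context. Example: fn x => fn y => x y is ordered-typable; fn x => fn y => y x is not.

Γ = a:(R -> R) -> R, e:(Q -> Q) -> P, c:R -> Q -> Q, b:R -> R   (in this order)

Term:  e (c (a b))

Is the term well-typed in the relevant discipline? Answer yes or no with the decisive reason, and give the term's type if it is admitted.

yes — none of a, e, c, b goes unused; term : P
usage: a: 1; e: 1; c: 1; b: 1
order of uses: e, c, a, b
typing: well-typed at P
all disciplines: ordered ✗ | linear ✓ | affine ✓ | relevant ✓ | unrestricted ✓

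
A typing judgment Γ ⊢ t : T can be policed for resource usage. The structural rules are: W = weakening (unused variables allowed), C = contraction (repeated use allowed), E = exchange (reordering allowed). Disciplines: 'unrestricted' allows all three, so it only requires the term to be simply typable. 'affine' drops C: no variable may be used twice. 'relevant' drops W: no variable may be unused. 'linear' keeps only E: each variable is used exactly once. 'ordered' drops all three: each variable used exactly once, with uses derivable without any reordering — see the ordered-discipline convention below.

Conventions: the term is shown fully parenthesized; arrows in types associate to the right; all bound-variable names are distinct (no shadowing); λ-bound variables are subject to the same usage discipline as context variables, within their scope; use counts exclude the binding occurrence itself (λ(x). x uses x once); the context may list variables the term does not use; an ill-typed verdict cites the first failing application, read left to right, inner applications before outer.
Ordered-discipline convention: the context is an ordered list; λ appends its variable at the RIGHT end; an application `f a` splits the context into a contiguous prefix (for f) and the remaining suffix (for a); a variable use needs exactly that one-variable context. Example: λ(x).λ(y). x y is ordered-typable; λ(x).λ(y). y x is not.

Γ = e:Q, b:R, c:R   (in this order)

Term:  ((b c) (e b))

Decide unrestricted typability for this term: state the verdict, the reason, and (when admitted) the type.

no — not simply typable
counts: e=1, b=2, c=1
uses in reading order: b, c, e, b
typing: ill-typed: applying a non-function (R)
all disciplines: ordered ✗, linear ✗, affine ✗, relevant ✗, unrestricted ✗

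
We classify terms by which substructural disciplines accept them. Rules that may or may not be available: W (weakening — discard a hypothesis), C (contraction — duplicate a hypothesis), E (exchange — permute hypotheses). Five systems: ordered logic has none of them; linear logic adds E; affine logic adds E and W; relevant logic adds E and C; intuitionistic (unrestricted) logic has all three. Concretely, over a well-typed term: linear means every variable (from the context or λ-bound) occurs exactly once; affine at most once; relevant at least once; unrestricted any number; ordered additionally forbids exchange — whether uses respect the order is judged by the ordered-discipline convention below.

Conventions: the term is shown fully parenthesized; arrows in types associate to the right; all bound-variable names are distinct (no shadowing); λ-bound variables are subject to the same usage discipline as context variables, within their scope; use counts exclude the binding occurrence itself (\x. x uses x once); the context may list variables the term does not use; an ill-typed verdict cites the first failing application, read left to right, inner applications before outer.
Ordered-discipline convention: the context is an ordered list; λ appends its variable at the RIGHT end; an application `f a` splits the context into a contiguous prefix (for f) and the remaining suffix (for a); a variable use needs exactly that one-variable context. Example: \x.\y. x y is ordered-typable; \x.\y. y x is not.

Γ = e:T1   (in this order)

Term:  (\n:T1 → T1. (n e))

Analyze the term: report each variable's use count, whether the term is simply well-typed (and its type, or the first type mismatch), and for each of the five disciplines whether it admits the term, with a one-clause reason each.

counts: e ×1; n (bound) ×1
left-to-right use order: n, e
typing: well-typed at (T1 → T1) → T1
ordered: ✗, needs exchange: uses follow n, e
linear: ✓, single use per variable (e, n)
affine: ✓, none of e, n used more than once
relevant: ✓, none of e, n goes unused
unrestricted: ✓, well-typed at (T1 → T1) → T1; no restrictions here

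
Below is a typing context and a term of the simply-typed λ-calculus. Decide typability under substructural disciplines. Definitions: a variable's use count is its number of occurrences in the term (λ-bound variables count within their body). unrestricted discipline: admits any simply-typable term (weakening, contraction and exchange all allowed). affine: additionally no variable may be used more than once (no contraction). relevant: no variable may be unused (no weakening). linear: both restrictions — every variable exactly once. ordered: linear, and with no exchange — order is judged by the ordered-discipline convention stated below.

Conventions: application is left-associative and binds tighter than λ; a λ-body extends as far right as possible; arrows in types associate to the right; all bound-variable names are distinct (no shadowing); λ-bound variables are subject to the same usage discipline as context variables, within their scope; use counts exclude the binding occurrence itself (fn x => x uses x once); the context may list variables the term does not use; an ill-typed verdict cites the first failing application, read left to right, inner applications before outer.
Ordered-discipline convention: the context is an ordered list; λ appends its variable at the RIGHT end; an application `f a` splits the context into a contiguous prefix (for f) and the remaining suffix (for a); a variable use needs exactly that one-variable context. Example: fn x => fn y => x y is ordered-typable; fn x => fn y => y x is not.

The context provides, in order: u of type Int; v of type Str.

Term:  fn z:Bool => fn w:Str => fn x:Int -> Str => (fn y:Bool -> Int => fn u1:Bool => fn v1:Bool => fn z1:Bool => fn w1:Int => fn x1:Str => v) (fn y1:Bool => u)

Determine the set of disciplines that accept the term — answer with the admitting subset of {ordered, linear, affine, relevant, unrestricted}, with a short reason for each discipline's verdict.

admitted in: affine, unrestricted
variable uses: u ×1; v ×1; z [bound] ×0; w [bound] ×0; x [bound] ×0; y [bound] ×0; u1 [bound] ×0; v1 [bound] ×0; z1 [bound] ×0; w1 [bound] ×0; x1 [bound] ×0; y1 [bound] ×0
uses in reading order: v, u
typing: well-typed at Bool -> Str -> (Int -> Str) -> Bool -> Bool -> Bool -> Int -> Str -> Str
ordered: ✗ — needs weakening: z, w, x, y, u1, v1, z1, w1, x1, y1 unused
linear: ✗ — needs weakening: z, w, x, y, u1, v1, z1, w1, x1, y1 unused
affine: ✓ — none of u, v, z, w, x, y, u1, v1, z1, w1, x1, y1 used more than once
relevant: ✗ — needs weakening: z, w, x, y, u1, v1, z1, w1, x1, y1 unused
unrestricted: ✓ — simply typable at Bool -> Str -> (Int -> Str) -> Bool -> Bool -> Bool -> Int -> Str -> Str; W, C, E all held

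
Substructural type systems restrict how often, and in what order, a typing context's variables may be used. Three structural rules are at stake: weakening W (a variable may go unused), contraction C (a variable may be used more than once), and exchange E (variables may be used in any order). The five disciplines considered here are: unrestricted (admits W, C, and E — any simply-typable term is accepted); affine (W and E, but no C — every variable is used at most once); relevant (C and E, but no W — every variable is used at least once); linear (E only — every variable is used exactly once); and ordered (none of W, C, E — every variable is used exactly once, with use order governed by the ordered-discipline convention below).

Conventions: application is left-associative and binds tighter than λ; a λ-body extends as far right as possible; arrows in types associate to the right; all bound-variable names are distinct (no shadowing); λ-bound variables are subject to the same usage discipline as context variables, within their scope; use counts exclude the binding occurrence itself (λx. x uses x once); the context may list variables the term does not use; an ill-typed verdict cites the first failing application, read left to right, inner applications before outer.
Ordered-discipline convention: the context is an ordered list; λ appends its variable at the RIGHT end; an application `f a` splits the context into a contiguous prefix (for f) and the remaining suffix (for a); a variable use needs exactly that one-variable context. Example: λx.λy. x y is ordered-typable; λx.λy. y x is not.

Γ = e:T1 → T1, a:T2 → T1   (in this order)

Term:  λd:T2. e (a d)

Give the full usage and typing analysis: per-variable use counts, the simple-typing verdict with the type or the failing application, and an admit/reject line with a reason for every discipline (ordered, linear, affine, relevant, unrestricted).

usage: e: 1, a: 1, d [bound]: 1
use order (left to right): e, a, d
typing: well-typed at T2 → T1
ordered: ✓ — e, a, d: once each, no exchange needed
linear: ✓ — exactly-once usage across e, a, d
affine: ✓ — e, a, d: no repeats, contraction unneeded
relevant: ✓ — at least one use each (e, a, d)
unrestricted: ✓ — simply typable at T2 → T1; W, C, E all held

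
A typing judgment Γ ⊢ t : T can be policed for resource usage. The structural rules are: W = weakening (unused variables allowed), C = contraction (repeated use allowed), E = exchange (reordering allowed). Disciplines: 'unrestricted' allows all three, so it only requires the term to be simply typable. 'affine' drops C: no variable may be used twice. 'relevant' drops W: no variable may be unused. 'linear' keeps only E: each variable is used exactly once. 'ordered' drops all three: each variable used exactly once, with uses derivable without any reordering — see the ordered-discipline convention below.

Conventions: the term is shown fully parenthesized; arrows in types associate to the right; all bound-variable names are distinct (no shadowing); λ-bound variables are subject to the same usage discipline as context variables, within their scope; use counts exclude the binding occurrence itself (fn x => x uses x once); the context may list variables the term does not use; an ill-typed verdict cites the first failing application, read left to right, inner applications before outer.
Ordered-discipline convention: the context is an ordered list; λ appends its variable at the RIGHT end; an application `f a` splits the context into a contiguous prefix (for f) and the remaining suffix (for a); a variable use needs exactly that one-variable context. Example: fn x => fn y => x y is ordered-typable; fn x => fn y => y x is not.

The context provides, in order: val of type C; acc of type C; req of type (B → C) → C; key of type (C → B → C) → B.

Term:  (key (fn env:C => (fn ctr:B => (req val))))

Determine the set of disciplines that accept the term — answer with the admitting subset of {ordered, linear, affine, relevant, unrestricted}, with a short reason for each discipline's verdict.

admitting disciplines: none
use counts: val=1; acc=0; req=1; key=1; env (λ-bound)=0; ctr (λ-bound)=0
left-to-right use order: key, req, val
typing: ill-typed: an application expects B → C but receives C
ordered ✗ (the type mismatch rejects it)
linear ✗ (not simply typable)
affine ✗ (fails simple typing)
relevant ✗ (a type mismatch blocks all five)
unrestricted ✗ (the type mismatch rejects it)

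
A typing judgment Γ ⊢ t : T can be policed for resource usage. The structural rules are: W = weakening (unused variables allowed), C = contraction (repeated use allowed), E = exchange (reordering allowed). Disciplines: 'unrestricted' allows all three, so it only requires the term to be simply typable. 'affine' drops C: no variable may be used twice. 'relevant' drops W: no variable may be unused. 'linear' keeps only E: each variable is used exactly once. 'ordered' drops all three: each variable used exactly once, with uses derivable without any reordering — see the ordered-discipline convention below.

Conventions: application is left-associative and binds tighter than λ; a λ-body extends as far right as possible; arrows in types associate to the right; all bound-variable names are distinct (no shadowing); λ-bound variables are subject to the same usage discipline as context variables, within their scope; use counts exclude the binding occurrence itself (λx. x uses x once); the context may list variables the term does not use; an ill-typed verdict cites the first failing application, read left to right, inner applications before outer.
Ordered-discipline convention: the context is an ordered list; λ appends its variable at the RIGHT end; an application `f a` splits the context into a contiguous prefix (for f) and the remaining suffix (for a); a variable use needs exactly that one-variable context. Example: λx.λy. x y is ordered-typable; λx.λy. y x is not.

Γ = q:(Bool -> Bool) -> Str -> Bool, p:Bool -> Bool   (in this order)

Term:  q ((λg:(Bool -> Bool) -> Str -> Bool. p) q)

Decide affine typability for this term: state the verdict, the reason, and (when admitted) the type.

no — repeated use of q ×2
usage: q: 2; p: 1; g (λ-bound): 0
uses in reading order: q, p, q
typing: well-typed at Str -> Bool
across the five disciplines: ordered ✗, linear ✗, affine ✗, relevant ✗, unrestricted ✓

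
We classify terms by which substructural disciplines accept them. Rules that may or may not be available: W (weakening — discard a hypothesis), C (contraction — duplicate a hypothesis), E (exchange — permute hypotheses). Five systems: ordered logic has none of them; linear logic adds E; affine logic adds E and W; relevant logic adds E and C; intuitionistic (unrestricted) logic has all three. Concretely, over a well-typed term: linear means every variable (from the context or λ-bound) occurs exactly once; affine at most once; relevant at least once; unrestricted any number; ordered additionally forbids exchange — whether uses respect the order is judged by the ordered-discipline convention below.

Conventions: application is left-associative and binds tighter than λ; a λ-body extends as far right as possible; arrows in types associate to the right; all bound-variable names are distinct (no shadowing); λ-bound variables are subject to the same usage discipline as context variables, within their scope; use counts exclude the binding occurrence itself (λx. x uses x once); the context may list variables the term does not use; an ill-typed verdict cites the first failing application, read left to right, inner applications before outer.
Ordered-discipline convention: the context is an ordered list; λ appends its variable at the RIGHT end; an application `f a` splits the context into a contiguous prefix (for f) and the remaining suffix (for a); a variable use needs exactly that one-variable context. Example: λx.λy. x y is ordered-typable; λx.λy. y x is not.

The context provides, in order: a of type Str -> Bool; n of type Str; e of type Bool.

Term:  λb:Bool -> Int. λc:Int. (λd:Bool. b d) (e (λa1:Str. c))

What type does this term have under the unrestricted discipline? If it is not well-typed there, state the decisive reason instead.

not well-typed under unrestricted — the type mismatch rejects it
usage: a: 0, n: 0, e: 1, b (λ-bound): 1, c (λ-bound): 1, d (λ-bound): 1, a1 (λ-bound): 0
left-to-right use order: b, d, e, c
typing: ill-typed: applying a non-function (Bool)
across the five disciplines: ordered ✗ | linear ✗ | affine ✗ | relevant ✗ | unrestricted ✗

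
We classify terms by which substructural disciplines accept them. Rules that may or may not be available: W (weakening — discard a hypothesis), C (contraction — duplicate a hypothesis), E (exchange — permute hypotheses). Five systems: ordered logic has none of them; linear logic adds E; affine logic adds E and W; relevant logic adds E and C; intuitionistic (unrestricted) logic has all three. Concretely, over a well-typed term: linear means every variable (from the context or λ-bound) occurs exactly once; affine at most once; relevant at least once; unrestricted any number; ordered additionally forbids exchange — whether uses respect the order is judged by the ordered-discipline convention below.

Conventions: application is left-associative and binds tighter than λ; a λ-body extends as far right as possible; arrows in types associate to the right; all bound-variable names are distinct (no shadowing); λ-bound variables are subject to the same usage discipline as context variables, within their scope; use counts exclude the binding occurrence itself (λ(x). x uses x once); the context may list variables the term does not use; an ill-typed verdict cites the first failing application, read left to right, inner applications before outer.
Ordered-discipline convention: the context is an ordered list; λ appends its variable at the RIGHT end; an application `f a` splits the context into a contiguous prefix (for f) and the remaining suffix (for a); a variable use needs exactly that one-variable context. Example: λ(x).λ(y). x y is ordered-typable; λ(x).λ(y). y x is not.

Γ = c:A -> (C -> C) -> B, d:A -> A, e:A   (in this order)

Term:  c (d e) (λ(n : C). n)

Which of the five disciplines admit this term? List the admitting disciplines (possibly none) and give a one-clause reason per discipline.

admitted in: ordered, linear, affine, relevant, unrestricted
counts: c: 1×, d: 1×, e: 1×, n (λ-bound): 1×
order of uses: c, d, e, n
typing: the term checks, with type B
ordered: ✓ — c, d, e, n once each; derivable with no W/C/E
linear: ✓ — each of c, d, e, n used exactly once
affine: ✓ — none of c, d, e, n used more than once
relevant: ✓ — c, d, e, n: all used, weakening unneeded
unrestricted: ✓ — simply typable at B; W, C, E all held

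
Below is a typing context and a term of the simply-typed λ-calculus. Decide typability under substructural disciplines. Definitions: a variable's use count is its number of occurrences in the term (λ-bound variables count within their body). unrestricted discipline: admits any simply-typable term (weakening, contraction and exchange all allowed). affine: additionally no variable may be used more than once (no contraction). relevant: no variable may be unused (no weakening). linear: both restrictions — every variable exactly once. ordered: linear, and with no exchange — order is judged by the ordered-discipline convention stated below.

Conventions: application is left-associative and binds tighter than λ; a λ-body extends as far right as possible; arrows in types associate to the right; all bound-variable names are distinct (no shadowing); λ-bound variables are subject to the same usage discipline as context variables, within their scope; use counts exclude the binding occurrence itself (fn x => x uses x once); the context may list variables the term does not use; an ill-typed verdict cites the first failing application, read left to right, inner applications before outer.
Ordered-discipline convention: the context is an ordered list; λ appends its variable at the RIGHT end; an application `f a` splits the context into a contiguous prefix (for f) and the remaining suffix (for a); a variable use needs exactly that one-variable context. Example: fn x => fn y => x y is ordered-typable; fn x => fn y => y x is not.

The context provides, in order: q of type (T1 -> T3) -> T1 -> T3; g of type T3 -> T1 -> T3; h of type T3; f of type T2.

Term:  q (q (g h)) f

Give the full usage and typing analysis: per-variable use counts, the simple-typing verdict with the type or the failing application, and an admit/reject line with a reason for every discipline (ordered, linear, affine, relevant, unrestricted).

use counts: q ×2, g ×1, h ×1, f ×1
use order (left to right): q, q, g, h, f
typing: ill-typed: argument of type T2 where T1 is required
ordered ✗ (a type mismatch blocks all five)
linear ✗ (the type mismatch rejects it)
affine ✗ (not simply typable)
relevant ✗ (fails simple typing)
unrestricted ✗ (a type mismatch blocks all five)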